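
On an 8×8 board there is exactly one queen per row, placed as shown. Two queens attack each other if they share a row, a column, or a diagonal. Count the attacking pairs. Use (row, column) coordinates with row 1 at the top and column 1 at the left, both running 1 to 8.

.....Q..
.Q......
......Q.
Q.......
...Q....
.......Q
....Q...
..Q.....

0

All columns are distinct and no two queens satisfy |Δrow| = |Δcol|, so no pair attacks.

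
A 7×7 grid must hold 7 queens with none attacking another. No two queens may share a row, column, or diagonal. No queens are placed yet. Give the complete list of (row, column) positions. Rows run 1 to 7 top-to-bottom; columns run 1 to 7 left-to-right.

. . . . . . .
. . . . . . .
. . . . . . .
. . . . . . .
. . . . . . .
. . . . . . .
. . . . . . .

(1,3) (2,5) (3,7) (4,2) (5,4) (6,6) (7,1)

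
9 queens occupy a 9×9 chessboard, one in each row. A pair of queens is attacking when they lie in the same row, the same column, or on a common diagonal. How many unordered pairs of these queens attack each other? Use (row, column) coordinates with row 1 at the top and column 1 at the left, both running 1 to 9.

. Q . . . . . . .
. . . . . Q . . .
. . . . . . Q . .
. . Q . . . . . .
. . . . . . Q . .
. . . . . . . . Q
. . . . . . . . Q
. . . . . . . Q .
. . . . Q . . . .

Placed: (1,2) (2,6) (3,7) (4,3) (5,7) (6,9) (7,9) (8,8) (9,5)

5

Same column: (3,7)–(5,7) (column 7); (6,9)–(7,9) (column 9).
Same diagonal: (2,6)–(3,7) (|2−3| = |6−7| = 1); (5,7)–(7,9) (|5−7| = |7−9| = 2); (7,9)–(8,8) (|7−8| = |9−8| = 1).
Total attacking pairs: 5.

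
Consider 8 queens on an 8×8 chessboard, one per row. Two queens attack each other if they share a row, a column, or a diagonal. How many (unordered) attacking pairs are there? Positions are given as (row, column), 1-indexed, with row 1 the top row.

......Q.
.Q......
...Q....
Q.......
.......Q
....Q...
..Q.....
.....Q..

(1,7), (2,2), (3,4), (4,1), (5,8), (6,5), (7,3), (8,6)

0

All columns are distinct and no two queens satisfy |Δrow| = |Δcol|, so no pair attacks.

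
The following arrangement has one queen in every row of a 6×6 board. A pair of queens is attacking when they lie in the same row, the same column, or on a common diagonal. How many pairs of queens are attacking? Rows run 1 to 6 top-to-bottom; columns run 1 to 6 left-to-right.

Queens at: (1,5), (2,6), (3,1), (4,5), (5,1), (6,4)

Same column: (1,5)–(4,5) (column 5); (3,1)–(5,1) (column 1).
Same diagonal: (1,5)–(2,6) (|1−2| = |5−6| = 1); (1,5)–(5,1) (|1−5| = |5−1| = 4); (3,1)–(6,4) (|3−6| = |1−4| = 3).
Total attacking pairs: 5.

5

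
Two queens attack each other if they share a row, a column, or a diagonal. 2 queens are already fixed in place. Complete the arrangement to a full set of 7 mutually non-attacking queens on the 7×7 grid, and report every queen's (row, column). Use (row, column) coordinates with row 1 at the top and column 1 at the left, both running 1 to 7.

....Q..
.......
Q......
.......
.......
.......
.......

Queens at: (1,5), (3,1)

(1,5) (2,3) (3,1) (4,6) (5,4) (6,2) (7,7)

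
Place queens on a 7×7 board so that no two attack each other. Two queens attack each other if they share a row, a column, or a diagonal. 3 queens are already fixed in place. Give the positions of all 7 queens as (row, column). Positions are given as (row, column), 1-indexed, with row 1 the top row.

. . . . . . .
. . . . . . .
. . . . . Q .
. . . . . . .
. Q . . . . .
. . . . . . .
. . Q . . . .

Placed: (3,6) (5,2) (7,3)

Row 1: attacked by (3,6)→{4,6}; (5,2)→{2,6}; (7,3)→{3}. Safe: 1, 5, 7. Place at column 5.
Row 2: attacked by (1,5)→{4,5,6}; (3,6)→{5,6,7}; (5,2)→{2,5}; (7,3)→{3}. Safe: 1. Place at column 1.
Row 4: attacked by (1,5)→{2,5}; (2,1)→{1,3}; (3,6)→{5,6,7}; (5,2)→{1,2,3}; (7,3)→{3,6}. Safe: 4. Place at column 4.
Row 6: attacked by (1,5)→{5}; (2,1)→{1,5}; (3,6)→{3,6}; (4,4)→{2,4,6}; (5,2)→{1,2,3}; (7,3)→{2,3,4}. Safe: 7. Place at column 7.
Columns [5, 1, 6, 4, 2, 7, 3], r−c [-4, 1, -3, 0, 3, -1, 4], r+c [6, 3, 9, 8, 7, 13, 10] are all distinct, so no two queens attack.

(1,5) (2,1) (3,6) (4,4) (5,2) (6,7) (7,3)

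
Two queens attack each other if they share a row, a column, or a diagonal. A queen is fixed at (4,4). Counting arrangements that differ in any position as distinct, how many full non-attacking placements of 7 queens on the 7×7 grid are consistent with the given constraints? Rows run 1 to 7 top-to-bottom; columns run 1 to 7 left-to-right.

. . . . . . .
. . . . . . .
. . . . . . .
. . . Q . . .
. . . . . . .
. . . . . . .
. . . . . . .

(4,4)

8

Branch on row 1: col 2 → 2; col 3 → 2; col 5 → 2; col 6 → 2.
Sum: 2 + 2 + 2 + 2 = 8.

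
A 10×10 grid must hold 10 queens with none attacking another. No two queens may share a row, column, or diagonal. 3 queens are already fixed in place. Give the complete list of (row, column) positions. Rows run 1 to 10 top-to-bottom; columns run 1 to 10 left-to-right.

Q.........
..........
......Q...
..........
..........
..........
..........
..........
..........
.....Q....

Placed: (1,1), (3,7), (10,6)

Row 2: attacked by (1,1)→{1,2}; (3,7)→{6,7,8}; (10,6)→{6}. Safe: 3, 4, 5, 9, 10. Place at column 9.
Row 4: attacked by (1,1)→{1,4}; (2,9)→{7,9}; (3,7)→{6,7,8}; (10,6)→{6}. Safe: 2, 3, 5, 10. Place at column 2.
Row 5: attacked by (1,1)→{1,5}; (2,9)→{6,9}; (3,7)→{5,7,9}; (4,2)→{1,2,3}; (10,6)→{1,6}. Safe: 4, 8, 10. Place at column 4.
Row 6: attacked by (1,1)→{1,6}; (2,9)→{5,9}; (3,7)→{4,7,10}; (4,2)→{2,4}; (5,4)→{3,4,5}; (10,6)→{2,6,10}. Safe: 8. Place at column 8.
Row 7: attacked by (1,1)→{1,7}; (2,9)→{4,9}; (3,7)→{3,7}; (4,2)→{2,5}; (5,4)→{2,4,6}; (6,8)→{7,8,9}; (10,6)→{3,6,9}. Safe: 10. Place at column 10.
Row 8: attacked by (1,1)→{1,8}; (2,9)→{3,9}; (3,7)→{2,7}; (4,2)→{2,6}; (5,4)→{1,4,7}; (6,8)→{6,8,10}; (7,10)→{9,10}; (10,6)→{4,6,8}. Safe: 5. Place at column 5.
Row 9: attacked by (1,1)→{1,9}; (2,9)→{2,9}; (3,7)→{1,7}; (4,2)→{2,7}; (5,4)→{4,8}; (6,8)→{5,8}; (7,10)→{8,10}; (8,5)→{4,5,6}; (10,6)→{5,6,7}. Safe: 3. Place at column 3.
Columns [1, 9, 7, 2, 4, 8, 10, 5, 3, 6], r−c [0, -7, -4, 2, 1, -2, -3, 3, 6, 4], r+c [2, 11, 10, 6, 9, 14, 17, 13, 12, 16] are all distinct, so no two queens attack.

(1,1) (2,9) (3,7) (4,2) (5,4) (6,8) (7,10) (8,5) (9,3) (10,6)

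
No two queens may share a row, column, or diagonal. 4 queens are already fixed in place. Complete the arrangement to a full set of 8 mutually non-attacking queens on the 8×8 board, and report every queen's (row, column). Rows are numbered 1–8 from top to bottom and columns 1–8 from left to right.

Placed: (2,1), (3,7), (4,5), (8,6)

(1,3) (2,1) (3,7) (4,5) (5,8) (6,2) (7,4) (8,6)

Row 1: attacked by (2,1)→{1,2}; (3,7)→{5,7}; (4,5)→{2,5,8}; (8,6)→{6}. Safe: 3, 4. Place at column 3.
Row 5: attacked by (1,3)→{3,7}; (2,1)→{1,4}; (3,7)→{5,7}; (4,5)→{4,5,6}; (8,6)→{3,6}. Safe: 2, 8. Place at column 8.
Row 6: attacked by (1,3)→{3,8}; (2,1)→{1,5}; (3,7)→{4,7}; (4,5)→{3,5,7}; (5,8)→{7,8}; (8,6)→{4,6,8}. Safe: 2. Place at column 2.
Row 7: attacked by (1,3)→{3}; (2,1)→{1,6}; (3,7)→{3,7}; (4,5)→{2,5,8}; (5,8)→{6,8}; (6,2)→{1,2,3}; (8,6)→{5,6,7}. Safe: 4. Place at column 4.
Columns [3, 1, 7, 5, 8, 2, 4, 6], r−c [-2, 1, -4, -1, -3, 4, 3, 2], r+c [4, 3, 10, 9, 13, 8, 11, 14] are all distinct, so no two queens attack.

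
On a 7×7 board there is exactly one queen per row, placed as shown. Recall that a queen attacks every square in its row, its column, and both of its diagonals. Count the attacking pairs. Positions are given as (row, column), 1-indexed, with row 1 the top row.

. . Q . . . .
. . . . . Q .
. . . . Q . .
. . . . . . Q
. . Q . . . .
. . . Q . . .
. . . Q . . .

Same column: (1,3)–(5,3) (column 3); (6,4)–(7,4) (column 4).
Same diagonal: (1,3)–(3,5) (|1−3| = |3−5| = 2); (2,6)–(3,5) (|2−3| = |6−5| = 1); (2,6)–(5,3) (|2−5| = |6−3| = 3); (3,5)–(5,3) (|3−5| = |5−3| = 2); (4,7)–(7,4) (|4−7| = |7−4| = 3); (5,3)–(6,4) (|5−6| = |3−4| = 1).
Total attacking pairs: 8.

8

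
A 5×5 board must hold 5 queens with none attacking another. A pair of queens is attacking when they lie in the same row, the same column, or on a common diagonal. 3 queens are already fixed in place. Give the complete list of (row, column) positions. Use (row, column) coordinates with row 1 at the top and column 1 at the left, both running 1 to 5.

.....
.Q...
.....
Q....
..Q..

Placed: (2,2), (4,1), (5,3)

(1,5) (2,2) (3,4) (4,1) (5,3)

Row 1: attacked by (2,2)→{1,2,3}; (4,1)→{1,4}; (5,3)→{3}. Safe: 5. Place at column 5.
Row 3: attacked by (1,5)→{3,5}; (2,2)→{1,2,3}; (4,1)→{1,2}; (5,3)→{1,3,5}. Safe: 4. Place at column 4.
Columns [5, 2, 4, 1, 3], r−c [-4, 0, -1, 3, 2], r+c [6, 4, 7, 5, 8] are all distinct, so no two queens attack.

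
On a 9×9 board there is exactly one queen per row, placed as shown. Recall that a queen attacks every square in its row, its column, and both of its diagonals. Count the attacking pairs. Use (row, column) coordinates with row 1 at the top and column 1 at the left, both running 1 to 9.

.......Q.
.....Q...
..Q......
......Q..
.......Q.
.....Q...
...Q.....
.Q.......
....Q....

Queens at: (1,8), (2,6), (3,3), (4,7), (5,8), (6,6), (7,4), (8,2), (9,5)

5

Same column: (1,8)–(5,8) (column 8); (2,6)–(6,6) (column 6).
Same diagonal: (3,3)–(6,6) (|3−6| = |3−6| = 3); (4,7)–(5,8) (|4−5| = |7−8| = 1); (4,7)–(7,4) (|4−7| = |7−4| = 3).
Total attacking pairs: 5.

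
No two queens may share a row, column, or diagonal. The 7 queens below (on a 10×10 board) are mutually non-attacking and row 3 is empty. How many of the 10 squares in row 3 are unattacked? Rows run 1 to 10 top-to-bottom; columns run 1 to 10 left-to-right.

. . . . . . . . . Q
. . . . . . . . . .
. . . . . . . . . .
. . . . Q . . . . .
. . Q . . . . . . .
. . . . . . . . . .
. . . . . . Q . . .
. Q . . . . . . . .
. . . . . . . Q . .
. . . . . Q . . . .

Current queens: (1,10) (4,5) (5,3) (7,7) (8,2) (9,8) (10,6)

(1,10) attacks row 3 at column 10 and diagonals 8.
(4,5) attacks row 3 at column 5 and diagonals 4, 6.
(5,3) attacks row 3 at column 3 and diagonals 1, 5.
(7,7) attacks row 3 at column 7 and diagonals 3.
(8,2) attacks row 3 at column 2 and diagonals 7.
(9,8) attacks row 3 at column 8 and diagonals 2.
(10,6) attacks row 3 at column 6.
Attacked columns: {1, 2, 3, 4, 5, 6, 7, 8, 10}. Safe: {9}.

1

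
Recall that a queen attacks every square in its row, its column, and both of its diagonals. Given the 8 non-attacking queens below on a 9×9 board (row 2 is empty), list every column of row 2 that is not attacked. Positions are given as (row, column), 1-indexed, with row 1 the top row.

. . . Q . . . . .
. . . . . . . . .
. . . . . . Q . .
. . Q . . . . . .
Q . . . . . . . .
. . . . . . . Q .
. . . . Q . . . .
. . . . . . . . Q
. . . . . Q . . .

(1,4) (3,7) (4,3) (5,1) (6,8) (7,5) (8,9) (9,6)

(1,4) attacks row 2 at column 4 and diagonals 3, 5.
(3,7) attacks row 2 at column 7 and diagonals 6, 8.
(4,3) attacks row 2 at column 3 and diagonals 1, 5.
(5,1) attacks row 2 at column 1 and diagonals 4.
(6,8) attacks row 2 at column 8 and diagonals 4.
(7,5) attacks row 2 at column 5.
(8,9) attacks row 2 at column 9 and diagonals 3.
(9,6) attacks row 2 at column 6.
Attacked columns: {1, 3, 4, 5, 6, 7, 8, 9}. Safe: {2}.

columns 2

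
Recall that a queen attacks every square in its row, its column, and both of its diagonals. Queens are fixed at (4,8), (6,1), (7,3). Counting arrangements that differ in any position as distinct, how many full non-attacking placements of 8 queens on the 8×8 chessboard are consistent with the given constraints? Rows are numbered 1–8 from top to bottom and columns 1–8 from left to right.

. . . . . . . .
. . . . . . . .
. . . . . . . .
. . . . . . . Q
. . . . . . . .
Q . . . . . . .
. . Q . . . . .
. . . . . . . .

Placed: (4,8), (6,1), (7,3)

2

Branch on row 1: col 2 → 0; col 4 → 1; col 7 → 1.
Sum: 0 + 1 + 1 = 2.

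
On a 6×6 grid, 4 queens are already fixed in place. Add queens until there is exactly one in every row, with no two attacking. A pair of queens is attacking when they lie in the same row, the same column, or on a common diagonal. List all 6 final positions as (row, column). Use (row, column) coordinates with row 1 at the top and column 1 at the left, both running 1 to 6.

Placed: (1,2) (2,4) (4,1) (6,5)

(1,2) (2,4) (3,6) (4,1) (5,3) (6,5)

Row 3: attacked by (1,2)→{2,4}; (2,4)→{3,4,5}; (4,1)→{1,2}; (6,5)→{2,5}. Safe: 6. Place at column 6.
Row 5: attacked by (1,2)→{2,6}; (2,4)→{1,4}; (3,6)→{4,6}; (4,1)→{1,2}; (6,5)→{4,5,6}. Safe: 3. Place at column 3.
Columns [2, 4, 6, 1, 3, 5], r−c [-1, -2, -3, 3, 2, 1], r+c [3, 6, 9, 5, 8, 11] are all distinct, so no two queens attack.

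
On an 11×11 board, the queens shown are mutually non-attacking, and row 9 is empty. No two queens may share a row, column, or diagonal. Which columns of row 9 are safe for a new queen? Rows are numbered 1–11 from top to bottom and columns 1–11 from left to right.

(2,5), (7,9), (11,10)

(2,5) attacks row 9 at column 5.
(7,9) attacks row 9 at column 9 and diagonals 7, 11.
(11,10) attacks row 9 at column 10 and diagonals 8.
Attacked columns: {5, 7, 8, 9, 10, 11}. Safe: {1, 2, 3, 4, 6}.

columns 1, 2, 3, 4, 6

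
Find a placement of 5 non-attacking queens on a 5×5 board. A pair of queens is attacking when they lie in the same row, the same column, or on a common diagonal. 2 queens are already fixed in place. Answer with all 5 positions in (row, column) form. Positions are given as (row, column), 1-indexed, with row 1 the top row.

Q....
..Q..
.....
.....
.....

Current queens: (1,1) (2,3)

Row 3: attacked by (1,1)→{1,3}; (2,3)→{2,3,4}. Safe: 5. Place at column 5.
Row 4: attacked by (1,1)→{1,4}; (2,3)→{1,3,5}; (3,5)→{4,5}. Safe: 2. Place at column 2.
Row 5: attacked by (1,1)→{1,5}; (2,3)→{3}; (3,5)→{3,5}; (4,2)→{1,2,3}. Safe: 4. Place at column 4.
Columns [1, 3, 5, 2, 4], r−c [0, -1, -2, 2, 1], r+c [2, 5, 8, 6, 9] are all distinct, so no two queens attack.

(1,1) (2,3) (3,5) (4,2) (5,4)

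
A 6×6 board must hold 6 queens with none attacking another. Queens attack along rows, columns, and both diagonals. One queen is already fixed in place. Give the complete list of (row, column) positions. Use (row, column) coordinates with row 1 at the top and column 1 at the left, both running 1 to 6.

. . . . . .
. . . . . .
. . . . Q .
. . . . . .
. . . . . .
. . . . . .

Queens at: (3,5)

(1,4) (2,1) (3,5) (4,2) (5,6) (6,3)

Row 1: attacked by (3,5)→{3,5}. Safe: 1, 2, 4, 6. Place at column 4.
Row 2: attacked by (1,4)→{3,4,5}; (3,5)→{4,5,6}. Safe: 1, 2. Place at column 1.
Row 4: attacked by (1,4)→{1,4}; (2,1)→{1,3}; (3,5)→{4,5,6}. Safe: 2. Place at column 2.
Row 5: attacked by (1,4)→{4}; (2,1)→{1,4}; (3,5)→{3,5}; (4,2)→{1,2,3}. Safe: 6. Place at column 6.
Row 6: attacked by (1,4)→{4}; (2,1)→{1,5}; (3,5)→{2,5}; (4,2)→{2,4}; (5,6)→{5,6}. Safe: 3. Place at column 3.
Columns [4, 1, 5, 2, 6, 3], r−c [-3, 1, -2, 2, -1, 3], r+c [5, 3, 8, 6, 11, 9] are all distinct, so no two queens attack.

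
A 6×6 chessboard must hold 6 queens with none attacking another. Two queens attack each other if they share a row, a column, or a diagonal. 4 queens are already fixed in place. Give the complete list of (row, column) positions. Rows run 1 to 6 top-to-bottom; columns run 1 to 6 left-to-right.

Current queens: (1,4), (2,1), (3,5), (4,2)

Row 5: attacked by (1,4)→{4}; (2,1)→{1,4}; (3,5)→{3,5}; (4,2)→{1,2,3}. Safe: 6. Place at column 6.
Row 6: attacked by (1,4)→{4}; (2,1)→{1,5}; (3,5)→{2,5}; (4,2)→{2,4}; (5,6)→{5,6}. Safe: 3. Place at column 3.
Columns [4, 1, 5, 2, 6, 3], r−c [-3, 1, -2, 2, -1, 3], r+c [5, 3, 8, 6, 11, 9] are all distinct, so no two queens attack.

(1,4) (2,1) (3,5) (4,2) (5,6) (6,3)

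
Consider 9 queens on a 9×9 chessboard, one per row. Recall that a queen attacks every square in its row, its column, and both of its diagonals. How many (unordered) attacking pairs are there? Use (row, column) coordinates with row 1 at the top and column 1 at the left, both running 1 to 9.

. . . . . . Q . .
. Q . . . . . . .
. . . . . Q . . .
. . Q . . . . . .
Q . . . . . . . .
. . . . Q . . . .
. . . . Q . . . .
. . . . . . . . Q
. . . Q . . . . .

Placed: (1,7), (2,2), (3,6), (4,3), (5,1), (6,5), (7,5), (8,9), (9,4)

2

Same column: (6,5)–(7,5) (column 5).
Same diagonal: (4,3)–(6,5) (|4−6| = |3−5| = 2).
Total attacking pairs: 2.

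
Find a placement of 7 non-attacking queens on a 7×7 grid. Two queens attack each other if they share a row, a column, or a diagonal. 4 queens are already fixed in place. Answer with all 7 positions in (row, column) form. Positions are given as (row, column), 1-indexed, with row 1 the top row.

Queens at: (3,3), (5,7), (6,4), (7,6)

(1,2) (2,5) (3,3) (4,1) (5,7) (6,4) (7,6)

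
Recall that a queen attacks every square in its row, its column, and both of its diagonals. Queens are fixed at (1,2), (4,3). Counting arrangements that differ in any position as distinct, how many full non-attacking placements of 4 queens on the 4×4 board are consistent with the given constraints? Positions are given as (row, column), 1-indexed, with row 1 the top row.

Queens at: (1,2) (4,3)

1

Branch on row 2: col 4 → 1.
Sum: 1 = 1.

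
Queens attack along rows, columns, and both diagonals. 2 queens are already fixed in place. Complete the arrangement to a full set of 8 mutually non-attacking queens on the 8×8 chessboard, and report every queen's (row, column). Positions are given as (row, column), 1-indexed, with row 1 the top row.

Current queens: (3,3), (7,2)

(1,7) (2,1) (3,3) (4,8) (5,6) (6,4) (7,2) (8,5)

Row 1: attacked by (3,3)→{1,3,5}; (7,2)→{2,8}. Safe: 4, 6, 7. Place at column 7.
Row 2: attacked by (1,7)→{6,7,8}; (3,3)→{2,3,4}; (7,2)→{2,7}. Safe: 1, 5. Place at column 1.
Row 4: attacked by (1,7)→{4,7}; (2,1)→{1,3}; (3,3)→{2,3,4}; (7,2)→{2,5}. Safe: 6, 8. Place at column 8.
Row 5: attacked by (1,7)→{3,7}; (2,1)→{1,4}; (3,3)→{1,3,5}; (4,8)→{7,8}; (7,2)→{2,4}. Safe: 6. Place at column 6.
Row 6: attacked by (1,7)→{2,7}; (2,1)→{1,5}; (3,3)→{3,6}; (4,8)→{6,8}; (5,6)→{5,6,7}; (7,2)→{1,2,3}. Safe: 4. Place at column 4.
Row 8: attacked by (1,7)→{7}; (2,1)→{1,7}; (3,3)→{3,8}; (4,8)→{4,8}; (5,6)→{3,6}; (6,4)→{2,4,6}; (7,2)→{1,2,3}. Safe: 5. Place at column 5.
Columns [7, 1, 3, 8, 6, 4, 2, 5], r−c [-6, 1, 0, -4, -1, 2, 5, 3], r+c [8, 3, 6, 12, 11, 10, 9, 13] are all distinct, so no two queens attack.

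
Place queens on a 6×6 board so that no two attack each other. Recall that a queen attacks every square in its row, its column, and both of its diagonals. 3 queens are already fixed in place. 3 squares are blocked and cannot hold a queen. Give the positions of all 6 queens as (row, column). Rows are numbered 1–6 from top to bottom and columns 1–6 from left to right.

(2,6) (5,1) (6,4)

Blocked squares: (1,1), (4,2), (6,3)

Row 1: attacked by (2,6)→{5,6}; (5,1)→{1,5}; (6,4)→{4}. Blocked: 1. Safe: 2, 3. Place at column 3.
Row 3: attacked by (1,3)→{1,3,5}; (2,6)→{5,6}; (5,1)→{1,3}; (6,4)→{1,4}. Safe: 2. Place at column 2.
Row 4: attacked by (1,3)→{3,6}; (2,6)→{4,6}; (3,2)→{1,2,3}; (5,1)→{1,2}; (6,4)→{2,4,6}. Blocked: 2. Safe: 5. Place at column 5.
Columns [3, 6, 2, 5, 1, 4], r−c [-2, -4, 1, -1, 4, 2], r+c [4, 8, 5, 9, 6, 10] are all distinct, so no two queens attack.

(1,3) (2,6) (3,2) (4,5) (5,1) (6,4)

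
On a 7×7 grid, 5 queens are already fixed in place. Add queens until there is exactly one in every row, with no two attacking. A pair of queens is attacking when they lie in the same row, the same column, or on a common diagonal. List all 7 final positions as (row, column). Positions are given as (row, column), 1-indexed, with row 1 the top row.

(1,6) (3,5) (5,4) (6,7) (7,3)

Row 2: attacked by (1,6)→{5,6,7}; (3,5)→{4,5,6}; (5,4)→{1,4,7}; (6,7)→{3,7}; (7,3)→{3}. Safe: 2. Place at column 2.
Row 4: attacked by (1,6)→{3,6}; (2,2)→{2,4}; (3,5)→{4,5,6}; (5,4)→{3,4,5}; (6,7)→{5,7}; (7,3)→{3,6}. Safe: 1. Place at column 1.
Columns [6, 2, 5, 1, 4, 7, 3], r−c [-5, 0, -2, 3, 1, -1, 4], r+c [7, 4, 8, 5, 9, 13, 10] are all distinct, so no two queens attack.

(1,6) (2,2) (3,5) (4,1) (5,4) (6,7) (7,3)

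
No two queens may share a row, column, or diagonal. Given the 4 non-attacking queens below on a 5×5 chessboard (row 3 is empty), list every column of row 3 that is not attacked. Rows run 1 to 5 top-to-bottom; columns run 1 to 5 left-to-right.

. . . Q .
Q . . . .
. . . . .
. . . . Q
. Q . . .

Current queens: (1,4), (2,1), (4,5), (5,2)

columns 3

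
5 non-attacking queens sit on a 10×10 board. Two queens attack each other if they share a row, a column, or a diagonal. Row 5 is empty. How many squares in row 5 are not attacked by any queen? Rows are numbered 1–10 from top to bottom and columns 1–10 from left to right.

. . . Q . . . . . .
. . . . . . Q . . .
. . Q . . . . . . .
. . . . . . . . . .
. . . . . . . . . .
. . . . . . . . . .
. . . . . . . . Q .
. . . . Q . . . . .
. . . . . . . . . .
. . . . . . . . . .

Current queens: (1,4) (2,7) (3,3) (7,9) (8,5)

1

(1,4) attacks row 5 at column 4 and diagonals 8.
(2,7) attacks row 5 at column 7 and diagonals 4, 10.
(3,3) attacks row 5 at column 3 and diagonals 1, 5.
(7,9) attacks row 5 at column 9 and diagonals 7.
(8,5) attacks row 5 at column 5 and diagonals 2, 8.
Attacked columns: {1, 2, 3, 4, 5, 7, 8, 9, 10}. Safe: {6}.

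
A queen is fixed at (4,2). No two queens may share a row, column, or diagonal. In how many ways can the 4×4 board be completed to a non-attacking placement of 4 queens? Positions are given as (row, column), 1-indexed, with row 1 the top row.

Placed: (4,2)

1

Branch on row 1: col 1 → 0; col 3 → 1; col 4 → 0.
Sum: 0 + 1 + 0 = 1.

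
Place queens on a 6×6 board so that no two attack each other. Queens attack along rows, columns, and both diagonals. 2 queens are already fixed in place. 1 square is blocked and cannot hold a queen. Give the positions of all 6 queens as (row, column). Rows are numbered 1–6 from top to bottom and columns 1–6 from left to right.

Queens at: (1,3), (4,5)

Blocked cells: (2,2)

(1,3) (2,6) (3,2) (4,5) (5,1) (6,4)

Row 2: attacked by (1,3)→{2,3,4}; (4,5)→{3,5}. Blocked: 2. Safe: 1, 6. Place at column 6.
Row 3: attacked by (1,3)→{1,3,5}; (2,6)→{5,6}; (4,5)→{4,5,6}. Safe: 2. Place at column 2.
Row 5: attacked by (1,3)→{3}; (2,6)→{3,6}; (3,2)→{2,4}; (4,5)→{4,5,6}. Safe: 1. Place at column 1.
Row 6: attacked by (1,3)→{3}; (2,6)→{2,6}; (3,2)→{2,5}; (4,5)→{3,5}; (5,1)→{1,2}. Safe: 4. Place at column 4.
Columns [3, 6, 2, 5, 1, 4], r−c [-2, -4, 1, -1, 4, 2], r+c [4, 8, 5, 9, 6, 10] are all distinct, so no two queens attack.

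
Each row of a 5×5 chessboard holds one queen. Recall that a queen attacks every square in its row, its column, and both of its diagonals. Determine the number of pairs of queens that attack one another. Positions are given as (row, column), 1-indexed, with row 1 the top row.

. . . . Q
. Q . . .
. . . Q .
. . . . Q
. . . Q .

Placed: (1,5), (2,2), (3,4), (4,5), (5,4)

4

Same column: (1,5)–(4,5) (column 5); (3,4)–(5,4) (column 4).
Same diagonal: (3,4)–(4,5) (|3−4| = |4−5| = 1); (4,5)–(5,4) (|4−5| = |5−4| = 1).
Total attacking pairs: 4.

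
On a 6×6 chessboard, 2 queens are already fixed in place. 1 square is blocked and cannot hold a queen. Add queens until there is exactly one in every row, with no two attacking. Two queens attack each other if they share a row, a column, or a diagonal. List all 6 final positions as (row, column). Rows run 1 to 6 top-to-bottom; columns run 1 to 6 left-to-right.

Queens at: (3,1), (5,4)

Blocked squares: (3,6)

(1,5) (2,3) (3,1) (4,6) (5,4) (6,2)

Row 1: attacked by (3,1)→{1,3}; (5,4)→{4}. Safe: 2, 5, 6. Place at column 5.
Row 2: attacked by (1,5)→{4,5,6}; (3,1)→{1,2}; (5,4)→{1,4}. Safe: 3. Place at column 3.
Row 4: attacked by (1,5)→{2,5}; (2,3)→{1,3,5}; (3,1)→{1,2}; (5,4)→{3,4,5}. Safe: 6. Place at column 6.
Row 6: attacked by (1,5)→{5}; (2,3)→{3}; (3,1)→{1,4}; (4,6)→{4,6}; (5,4)→{3,4,5}. Safe: 2. Place at column 2.
Columns [5, 3, 1, 6, 4, 2], r−c [-4, -1, 2, -2, 1, 4], r+c [6, 5, 4, 10, 9, 8] are all distinct, so no two queens attack.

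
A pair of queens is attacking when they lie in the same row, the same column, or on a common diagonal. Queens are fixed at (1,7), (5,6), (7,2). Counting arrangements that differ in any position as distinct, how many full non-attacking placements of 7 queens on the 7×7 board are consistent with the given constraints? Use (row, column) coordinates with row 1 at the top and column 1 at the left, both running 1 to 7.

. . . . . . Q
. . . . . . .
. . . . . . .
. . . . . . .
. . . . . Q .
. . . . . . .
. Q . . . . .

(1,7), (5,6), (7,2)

1

Branch on row 2: col 1 → 0; col 4 → 0; col 5 → 1.
Sum: 0 + 0 + 1 = 1.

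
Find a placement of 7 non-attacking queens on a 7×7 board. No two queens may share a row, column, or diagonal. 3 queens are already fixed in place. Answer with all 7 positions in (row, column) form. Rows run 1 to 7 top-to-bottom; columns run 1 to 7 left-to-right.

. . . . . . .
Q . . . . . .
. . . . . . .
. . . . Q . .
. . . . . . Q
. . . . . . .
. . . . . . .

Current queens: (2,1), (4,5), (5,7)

(1,6) (2,1) (3,3) (4,5) (5,7) (6,2) (7,4)

Row 1: attacked by (2,1)→{1,2}; (4,5)→{2,5}; (5,7)→{3,7}. Safe: 4, 6. Place at column 6.
Row 3: attacked by (1,6)→{4,6}; (2,1)→{1,2}; (4,5)→{4,5,6}; (5,7)→{5,7}. Safe: 3. Place at column 3.
Row 6: attacked by (1,6)→{1,6}; (2,1)→{1,5}; (3,3)→{3,6}; (4,5)→{3,5,7}; (5,7)→{6,7}. Safe: 2, 4. Place at column 2.
Row 7: attacked by (1,6)→{6}; (2,1)→{1,6}; (3,3)→{3,7}; (4,5)→{2,5}; (5,7)→{5,7}; (6,2)→{1,2,3}. Safe: 4. Place at column 4.
Columns [6, 1, 3, 5, 7, 2, 4], r−c [-5, 1, 0, -1, -2, 4, 3], r+c [7, 3, 6, 9, 12, 8, 11] are all distinct, so no two queens attack.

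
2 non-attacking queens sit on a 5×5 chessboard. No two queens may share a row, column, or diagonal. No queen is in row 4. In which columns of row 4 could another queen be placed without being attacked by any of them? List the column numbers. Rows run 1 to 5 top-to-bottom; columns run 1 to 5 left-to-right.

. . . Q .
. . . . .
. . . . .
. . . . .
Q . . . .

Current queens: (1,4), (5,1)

columns 3, 5

(1,4) attacks row 4 at column 4 and diagonals 1.
(5,1) attacks row 4 at column 1 and diagonals 2.
Attacked columns: {1, 2, 4}. Safe: {3, 5}.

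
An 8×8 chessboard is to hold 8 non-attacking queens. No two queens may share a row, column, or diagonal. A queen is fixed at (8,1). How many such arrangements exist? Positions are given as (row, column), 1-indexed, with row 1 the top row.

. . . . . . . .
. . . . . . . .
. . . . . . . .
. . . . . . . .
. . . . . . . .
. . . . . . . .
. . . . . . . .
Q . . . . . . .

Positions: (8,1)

Branch on row 1: col 2 → 0; col 3 → 2; col 4 → 1; col 5 → 1; col 6 → 0; col 7 → 0.
Sum: 0 + 2 + 1 + 1 + 0 + 0 = 4.

4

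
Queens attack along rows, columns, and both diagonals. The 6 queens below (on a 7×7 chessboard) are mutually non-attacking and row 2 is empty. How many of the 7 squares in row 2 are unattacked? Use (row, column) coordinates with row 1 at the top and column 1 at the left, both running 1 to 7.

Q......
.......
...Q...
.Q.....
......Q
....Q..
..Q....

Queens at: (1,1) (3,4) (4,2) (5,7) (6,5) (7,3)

1

(1,1) attacks row 2 at column 1 and diagonals 2.
(3,4) attacks row 2 at column 4 and diagonals 3, 5.
(4,2) attacks row 2 at column 2 and diagonals 4.
(5,7) attacks row 2 at column 7 and diagonals 4.
(6,5) attacks row 2 at column 5 and diagonals 1.
(7,3) attacks row 2 at column 3.
Attacked columns: {1, 2, 3, 4, 5, 7}. Safe: {6}.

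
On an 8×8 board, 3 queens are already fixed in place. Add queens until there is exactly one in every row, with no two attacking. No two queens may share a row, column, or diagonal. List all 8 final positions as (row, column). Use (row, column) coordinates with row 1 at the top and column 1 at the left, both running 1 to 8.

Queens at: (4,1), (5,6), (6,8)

Row 1: attacked by (4,1)→{1,4}; (5,6)→{2,6}; (6,8)→{3,8}. Safe: 5, 7. Place at column 7.
Row 2: attacked by (1,7)→{6,7,8}; (4,1)→{1,3}; (5,6)→{3,6}; (6,8)→{4,8}. Safe: 2, 5. Place at column 5.
Row 3: attacked by (1,7)→{5,7}; (2,5)→{4,5,6}; (4,1)→{1,2}; (5,6)→{4,6,8}; (6,8)→{5,8}. Safe: 3. Place at column 3.
Row 7: attacked by (1,7)→{1,7}; (2,5)→{5}; (3,3)→{3,7}; (4,1)→{1,4}; (5,6)→{4,6,8}; (6,8)→{7,8}. Safe: 2. Place at column 2.
Row 8: attacked by (1,7)→{7}; (2,5)→{5}; (3,3)→{3,8}; (4,1)→{1,5}; (5,6)→{3,6}; (6,8)→{6,8}; (7,2)→{1,2,3}. Safe: 4. Place at column 4.
Columns [7, 5, 3, 1, 6, 8, 2, 4], r−c [-6, -3, 0, 3, -1, -2, 5, 4], r+c [8, 7, 6, 5, 11, 14, 9, 12] are all distinct, so no two queens attack.

(1,7) (2,5) (3,3) (4,1) (5,6) (6,8) (7,2) (8,4)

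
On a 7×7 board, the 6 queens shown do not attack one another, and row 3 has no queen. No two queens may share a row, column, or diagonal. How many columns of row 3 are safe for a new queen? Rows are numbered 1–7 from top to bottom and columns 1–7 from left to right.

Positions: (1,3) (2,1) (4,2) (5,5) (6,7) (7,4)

1

(1,3) attacks row 3 at column 3 and diagonals 1, 5.
(2,1) attacks row 3 at column 1 and diagonals 2.
(4,2) attacks row 3 at column 2 and diagonals 1, 3.
(5,5) attacks row 3 at column 5 and diagonals 3, 7.
(6,7) attacks row 3 at column 7 and diagonals 4.
(7,4) attacks row 3 at column 4.
Attacked columns: {1, 2, 3, 4, 5, 7}. Safe: {6}.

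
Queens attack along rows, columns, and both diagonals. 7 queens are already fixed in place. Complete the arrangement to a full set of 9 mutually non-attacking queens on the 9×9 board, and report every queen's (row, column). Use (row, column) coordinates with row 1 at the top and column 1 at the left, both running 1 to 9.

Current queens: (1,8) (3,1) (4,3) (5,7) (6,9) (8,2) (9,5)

(1,8) (2,6) (3,1) (4,3) (5,7) (6,9) (7,4) (8,2) (9,5)

Row 2: attacked by (1,8)→{7,8,9}; (3,1)→{1,2}; (4,3)→{1,3,5}; (5,7)→{4,7}; (6,9)→{5,9}; (8,2)→{2,8}; (9,5)→{5}. Safe: 6. Place at column 6.
Row 7: attacked by (1,8)→{2,8}; (2,6)→{1,6}; (3,1)→{1,5}; (4,3)→{3,6}; (5,7)→{5,7,9}; (6,9)→{8,9}; (8,2)→{1,2,3}; (9,5)→{3,5,7}. Safe: 4. Place at column 4.
Columns [8, 6, 1, 3, 7, 9, 4, 2, 5], r−c [-7, -4, 2, 1, -2, -3, 3, 6, 4], r+c [9, 8, 4, 7, 12, 15, 11, 10, 14] are all distinct, so no two queens attack.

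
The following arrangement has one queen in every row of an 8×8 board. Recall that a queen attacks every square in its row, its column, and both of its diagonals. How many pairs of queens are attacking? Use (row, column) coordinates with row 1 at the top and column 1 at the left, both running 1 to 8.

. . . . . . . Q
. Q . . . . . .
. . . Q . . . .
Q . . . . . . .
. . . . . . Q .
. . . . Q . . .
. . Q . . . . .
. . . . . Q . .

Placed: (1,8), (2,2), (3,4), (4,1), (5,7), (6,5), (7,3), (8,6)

0

All columns are distinct and no two queens satisfy |Δrow| = |Δcol|, so no pair attacks.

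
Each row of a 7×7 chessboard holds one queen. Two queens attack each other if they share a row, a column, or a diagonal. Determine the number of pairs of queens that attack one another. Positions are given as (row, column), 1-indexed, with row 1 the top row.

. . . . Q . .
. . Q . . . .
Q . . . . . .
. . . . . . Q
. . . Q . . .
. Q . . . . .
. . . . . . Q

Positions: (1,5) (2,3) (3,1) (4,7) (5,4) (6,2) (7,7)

1

Same column: (4,7)–(7,7) (column 7).
Total attacking pairs: 1.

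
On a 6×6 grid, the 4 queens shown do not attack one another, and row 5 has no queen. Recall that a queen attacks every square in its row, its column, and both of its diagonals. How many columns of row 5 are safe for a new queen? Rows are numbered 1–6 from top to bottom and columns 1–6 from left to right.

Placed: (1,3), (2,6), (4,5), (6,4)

(1,3) attacks row 5 at column 3.
(2,6) attacks row 5 at column 6 and diagonals 3.
(4,5) attacks row 5 at column 5 and diagonals 4, 6.
(6,4) attacks row 5 at column 4 and diagonals 3, 5.
Attacked columns: {3, 4, 5, 6}. Safe: {1, 2}.

2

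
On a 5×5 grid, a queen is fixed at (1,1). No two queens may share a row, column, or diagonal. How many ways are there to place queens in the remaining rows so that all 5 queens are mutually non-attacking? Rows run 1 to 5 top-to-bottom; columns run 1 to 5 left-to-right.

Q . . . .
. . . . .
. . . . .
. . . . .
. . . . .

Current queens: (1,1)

Branch on row 2: col 3 → 1; col 4 → 1; col 5 → 0.
Sum: 1 + 1 + 0 = 2.

2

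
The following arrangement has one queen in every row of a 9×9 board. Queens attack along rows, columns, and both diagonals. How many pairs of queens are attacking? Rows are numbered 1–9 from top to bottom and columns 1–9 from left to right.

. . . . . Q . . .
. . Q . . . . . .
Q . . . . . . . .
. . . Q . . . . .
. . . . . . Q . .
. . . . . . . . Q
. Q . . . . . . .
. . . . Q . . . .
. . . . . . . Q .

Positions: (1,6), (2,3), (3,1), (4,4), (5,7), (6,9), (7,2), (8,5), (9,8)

All columns are distinct and no two queens satisfy |Δrow| = |Δcol|, so no pair attacks.

0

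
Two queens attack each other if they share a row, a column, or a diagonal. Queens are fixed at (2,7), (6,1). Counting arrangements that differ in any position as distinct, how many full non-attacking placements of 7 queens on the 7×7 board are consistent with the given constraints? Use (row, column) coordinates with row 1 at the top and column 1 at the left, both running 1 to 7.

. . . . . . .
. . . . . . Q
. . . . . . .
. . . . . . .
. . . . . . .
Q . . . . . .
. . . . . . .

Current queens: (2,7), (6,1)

4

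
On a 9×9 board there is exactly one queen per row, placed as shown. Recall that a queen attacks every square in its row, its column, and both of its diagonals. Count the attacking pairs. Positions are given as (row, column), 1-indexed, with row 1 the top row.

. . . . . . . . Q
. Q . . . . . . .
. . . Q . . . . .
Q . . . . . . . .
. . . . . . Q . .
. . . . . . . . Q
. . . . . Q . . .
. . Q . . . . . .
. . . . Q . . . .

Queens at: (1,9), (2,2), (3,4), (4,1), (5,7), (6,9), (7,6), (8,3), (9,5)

Same column: (1,9)–(6,9) (column 9).
Total attacking pairs: 1.

1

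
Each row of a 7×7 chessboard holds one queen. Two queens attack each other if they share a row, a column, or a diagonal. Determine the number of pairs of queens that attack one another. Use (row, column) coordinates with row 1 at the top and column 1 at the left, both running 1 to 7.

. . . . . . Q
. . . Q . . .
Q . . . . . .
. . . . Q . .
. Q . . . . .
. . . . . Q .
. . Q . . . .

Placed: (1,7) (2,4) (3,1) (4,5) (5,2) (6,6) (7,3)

0

All columns are distinct and no two queens satisfy |Δrow| = |Δcol|, so no pair attacks.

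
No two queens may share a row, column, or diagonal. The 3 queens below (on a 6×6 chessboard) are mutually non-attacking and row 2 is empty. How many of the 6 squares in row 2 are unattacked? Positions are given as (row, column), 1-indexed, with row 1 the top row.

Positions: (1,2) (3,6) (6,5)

1

(1,2) attacks row 2 at column 2 and diagonals 1, 3.
(3,6) attacks row 2 at column 6 and diagonals 5.
(6,5) attacks row 2 at column 5 and diagonals 1.
Attacked columns: {1, 2, 3, 5, 6}. Safe: {4}.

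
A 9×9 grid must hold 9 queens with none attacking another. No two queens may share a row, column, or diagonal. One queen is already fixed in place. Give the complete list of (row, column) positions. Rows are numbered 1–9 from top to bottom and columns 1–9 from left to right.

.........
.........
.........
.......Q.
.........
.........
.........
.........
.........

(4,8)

(1,1) (2,4) (3,2) (4,8) (5,6) (6,9) (7,3) (8,5) (9,7)

Row 1: attacked by (4,8)→{5,8}. Safe: 1, 2, 3, 4, 6, 7, 9. Place at column 1.
Row 2: attacked by (1,1)→{1,2}; (4,8)→{6,8}. Safe: 3, 4, 5, 7, 9. Place at column 4.
Row 3: attacked by (1,1)→{1,3}; (2,4)→{3,4,5}; (4,8)→{7,8,9}. Safe: 2, 6. Place at column 2.
Row 5: attacked by (1,1)→{1,5}; (2,4)→{1,4,7}; (3,2)→{2,4}; (4,8)→{7,8,9}. Safe: 3, 6. Place at column 6.
Row 6: attacked by (1,1)→{1,6}; (2,4)→{4,8}; (3,2)→{2,5}; (4,8)→{6,8}; (5,6)→{5,6,7}. Safe: 3, 9. Place at column 9.
Row 7: attacked by (1,1)→{1,7}; (2,4)→{4,9}; (3,2)→{2,6}; (4,8)→{5,8}; (5,6)→{4,6,8}; (6,9)→{8,9}. Safe: 3. Place at column 3.
Row 8: attacked by (1,1)→{1,8}; (2,4)→{4}; (3,2)→{2,7}; (4,8)→{4,8}; (5,6)→{3,6,9}; (6,9)→{7,9}; (7,3)→{2,3,4}. Safe: 5. Place at column 5.
Row 9: attacked by (1,1)→{1,9}; (2,4)→{4}; (3,2)→{2,8}; (4,8)→{3,8}; (5,6)→{2,6}; (6,9)→{6,9}; (7,3)→{1,3,5}; (8,5)→{4,5,6}. Safe: 7. Place at column 7.
Columns [1, 4, 2, 8, 6, 9, 3, 5, 7], r−c [0, -2, 1, -4, -1, -3, 4, 3, 2], r+c [2, 6, 5, 12, 11, 15, 10, 13, 16] are all distinct, so no two queens attack.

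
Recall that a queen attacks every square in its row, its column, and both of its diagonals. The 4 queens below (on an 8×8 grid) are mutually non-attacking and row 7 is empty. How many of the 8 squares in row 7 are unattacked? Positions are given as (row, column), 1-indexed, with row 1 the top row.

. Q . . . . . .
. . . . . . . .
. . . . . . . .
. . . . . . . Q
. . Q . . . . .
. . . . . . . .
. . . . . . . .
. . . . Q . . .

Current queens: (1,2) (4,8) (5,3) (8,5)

(1,2) attacks row 7 at column 2 and diagonals 8.
(4,8) attacks row 7 at column 8 and diagonals 5.
(5,3) attacks row 7 at column 3 and diagonals 1, 5.
(8,5) attacks row 7 at column 5 and diagonals 4, 6.
Attacked columns: {1, 2, 3, 4, 5, 6, 8}. Safe: {7}.

1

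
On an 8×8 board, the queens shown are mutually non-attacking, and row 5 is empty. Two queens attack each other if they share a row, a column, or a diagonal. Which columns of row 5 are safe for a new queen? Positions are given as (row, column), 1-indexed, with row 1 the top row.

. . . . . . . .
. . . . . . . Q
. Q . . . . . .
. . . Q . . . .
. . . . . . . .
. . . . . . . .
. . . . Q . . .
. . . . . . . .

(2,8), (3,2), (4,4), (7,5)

columns 1, 6

(2,8) attacks row 5 at column 8 and diagonals 5.
(3,2) attacks row 5 at column 2 and diagonals 4.
(4,4) attacks row 5 at column 4 and diagonals 3, 5.
(7,5) attacks row 5 at column 5 and diagonals 3, 7.
Attacked columns: {2, 3, 4, 5, 7, 8}. Safe: {1, 6}.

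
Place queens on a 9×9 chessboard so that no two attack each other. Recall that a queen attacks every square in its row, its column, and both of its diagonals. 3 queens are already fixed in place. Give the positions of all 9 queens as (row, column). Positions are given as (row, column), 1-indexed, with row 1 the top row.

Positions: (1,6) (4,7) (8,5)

(1,6) (2,8) (3,1) (4,7) (5,4) (6,2) (7,9) (8,5) (9,3)

Row 2: attacked by (1,6)→{5,6,7}; (4,7)→{5,7,9}; (8,5)→{5}. Safe: 1, 2, 3, 4, 8. Place at column 8.
Row 3: attacked by (1,6)→{4,6,8}; (2,8)→{7,8,9}; (4,7)→{6,7,8}; (8,5)→{5}. Safe: 1, 2, 3. Place at column 1.
Row 5: attacked by (1,6)→{2,6}; (2,8)→{5,8}; (3,1)→{1,3}; (4,7)→{6,7,8}; (8,5)→{2,5,8}. Safe: 4, 9. Place at column 4.
Row 6: attacked by (1,6)→{1,6}; (2,8)→{4,8}; (3,1)→{1,4}; (4,7)→{5,7,9}; (5,4)→{3,4,5}; (8,5)→{3,5,7}. Safe: 2. Place at column 2.
Row 7: attacked by (1,6)→{6}; (2,8)→{3,8}; (3,1)→{1,5}; (4,7)→{4,7}; (5,4)→{2,4,6}; (6,2)→{1,2,3}; (8,5)→{4,5,6}. Safe: 9. Place at column 9.
Row 9: attacked by (1,6)→{6}; (2,8)→{1,8}; (3,1)→{1,7}; (4,7)→{2,7}; (5,4)→{4,8}; (6,2)→{2,5}; (7,9)→{7,9}; (8,5)→{4,5,6}. Safe: 3. Place at column 3.
Columns [6, 8, 1, 7, 4, 2, 9, 5, 3], r−c [-5, -6, 2, -3, 1, 4, -2, 3, 6], r+c [7, 10, 4, 11, 9, 8, 16, 13, 12] are all distinct, so no two queens attack.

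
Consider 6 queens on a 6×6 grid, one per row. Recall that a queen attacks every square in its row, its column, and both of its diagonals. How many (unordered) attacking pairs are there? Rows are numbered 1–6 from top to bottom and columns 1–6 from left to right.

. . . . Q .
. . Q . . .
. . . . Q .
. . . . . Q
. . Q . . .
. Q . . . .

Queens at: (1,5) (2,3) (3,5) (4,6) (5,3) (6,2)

Same column: (1,5)–(3,5) (column 5); (2,3)–(5,3) (column 3).
Same diagonal: (3,5)–(4,6) (|3−4| = |5−6| = 1); (3,5)–(5,3) (|3−5| = |5−3| = 2); (3,5)–(6,2) (|3−6| = |5−2| = 3); (5,3)–(6,2) (|5−6| = |3−2| = 1).
Total attacking pairs: 6.

6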